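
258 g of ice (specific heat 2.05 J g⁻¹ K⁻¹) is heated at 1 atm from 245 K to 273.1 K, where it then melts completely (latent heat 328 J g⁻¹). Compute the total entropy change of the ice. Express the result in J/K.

Warming step: ΔS₁ = m c ln(T_tr/T_i) = 258 × 2.05 × ln(273.1/245) = 57.43 J/K.
Phase change: ΔS₂ = +mL/T_tr = 258 × 328 / 273.1 = 309.9 J/K.
ΔS_total = (57.43) + (309.9) = 367 J/K.

ΔS = 367 J/K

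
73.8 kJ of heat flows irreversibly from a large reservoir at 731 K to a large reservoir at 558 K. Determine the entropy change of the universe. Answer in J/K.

ΔS_total = 31.3 J/K

ΔS_hot = −Q/T_H = −73800/731 = -101 J/K and ΔS_cold = +Q/T_C = 73800/558 = 132.3 J/K.
ΔS_total = -101 + 132.3 = 31.3 J/K, positive as the second law requires.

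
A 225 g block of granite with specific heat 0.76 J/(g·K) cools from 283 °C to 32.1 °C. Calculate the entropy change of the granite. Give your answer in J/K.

In kelvin: T₁ = 556.15 K, T₂ = 305.25 K. ΔS = ∫dQ_rev/T = m c ln(T₂/T₁) = 225 × 0.76 × ln(305.25/556.15) = -103 J/K.

ΔS = -103 J/K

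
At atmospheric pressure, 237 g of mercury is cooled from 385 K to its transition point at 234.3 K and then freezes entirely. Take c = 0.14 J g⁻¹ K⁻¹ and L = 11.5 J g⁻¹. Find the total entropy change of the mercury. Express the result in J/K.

ΔS = -28.1 J/K

Cooling step: ΔS₁ = m c ln(T_tr/T_i) = 237 × 0.14 × ln(234.3/385) = -16.48 J/K.
Phase change: ΔS₂ = −mL/T_tr = −237 × 11.5 / 234.3 = -11.63 J/K.
ΔS_total = (-16.48) + (-11.63) = -28.1 J/K.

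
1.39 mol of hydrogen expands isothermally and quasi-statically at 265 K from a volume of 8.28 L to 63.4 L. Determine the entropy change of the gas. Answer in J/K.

For an isothermal ideal gas ΔS_gas = nR ln(V₂/V₁) = 1.39 × 8.314 × ln(63.4/8.28) = 23.5 J/K.

ΔS_gas = 23.5 J/K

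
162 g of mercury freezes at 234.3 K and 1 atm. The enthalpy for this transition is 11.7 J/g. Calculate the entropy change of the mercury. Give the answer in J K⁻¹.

ΔS = -8.09 J/K

Heat released by the substance: Q = −mL = −162 × 11.7 = −1895.4 J.
At constant T, ΔS = Q_rev/T = −1895.4 / 234.3 = -8.09 J/K.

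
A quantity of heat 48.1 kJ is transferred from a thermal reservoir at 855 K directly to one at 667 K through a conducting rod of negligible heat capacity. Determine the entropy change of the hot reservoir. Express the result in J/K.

ΔS_hot = -56.3 J/K

The hot reservoir loses heat Q, so ΔS_hot = −Q/T_H = −48100/855 = -56.3 J/K.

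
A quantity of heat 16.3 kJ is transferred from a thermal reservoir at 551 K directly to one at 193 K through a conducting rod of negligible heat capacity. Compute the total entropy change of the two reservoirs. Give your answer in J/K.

ΔS_total = 54.9 J/K

ΔS_hot = −Q/T_H = −16300/551 = -29.58 J/K and ΔS_cold = +Q/T_C = 16300/193 = 84.46 J/K.
ΔS_total = -29.58 + 84.46 = 54.9 J/K, positive as the second law requires.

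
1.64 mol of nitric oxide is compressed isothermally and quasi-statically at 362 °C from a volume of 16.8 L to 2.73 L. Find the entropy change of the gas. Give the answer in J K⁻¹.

For an isothermal ideal gas ΔS_gas = nR ln(V₂/V₁) = 1.64 × 8.314 × ln(2.73/16.8) = -24.8 J/K.

ΔS_gas = -24.8 J/K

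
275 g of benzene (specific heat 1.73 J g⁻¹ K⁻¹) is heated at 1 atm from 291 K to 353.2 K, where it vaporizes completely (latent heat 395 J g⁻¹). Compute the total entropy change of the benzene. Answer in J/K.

Warming step: ΔS₁ = m c ln(T_tr/T_i) = 275 × 1.73 × ln(353.2/291) = 92.16 J/K.
Phase change: ΔS₂ = +mL/T_tr = 275 × 395 / 353.2 = 307.5 J/K.
ΔS_total = (92.16) + (307.5) = 400 J/K.

ΔS = 400 J/K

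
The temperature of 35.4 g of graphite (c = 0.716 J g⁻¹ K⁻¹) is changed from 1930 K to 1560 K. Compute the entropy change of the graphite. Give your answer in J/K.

ΔS = -5.39 J/K

ΔS = ∫dQ_rev/T = m c ln(T₂/T₁) = 35.4 × 0.716 × ln(1560/1930) = -5.39 J/K.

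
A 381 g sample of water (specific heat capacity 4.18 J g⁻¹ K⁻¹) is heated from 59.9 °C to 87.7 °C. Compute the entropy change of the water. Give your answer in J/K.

ΔS = 128 J/K

In kelvin: T₁ = 333.05 K, T₂ = 360.85 K. ΔS = ∫dQ_rev/T = m c ln(T₂/T₁) = 381 × 4.18 × ln(360.85/333.05) = 128 J/K.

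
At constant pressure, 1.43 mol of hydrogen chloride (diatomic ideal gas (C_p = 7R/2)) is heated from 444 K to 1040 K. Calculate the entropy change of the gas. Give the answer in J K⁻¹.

ΔS = 35.4 J/K

At constant pressure, ΔS = nC_p ln(T₂/T₁) with C_p = 7R/2 = 29.1 J mol⁻¹ K⁻¹.
ΔS = 1.43 × 29.1 × ln(1040/444) = 35.4 J/K.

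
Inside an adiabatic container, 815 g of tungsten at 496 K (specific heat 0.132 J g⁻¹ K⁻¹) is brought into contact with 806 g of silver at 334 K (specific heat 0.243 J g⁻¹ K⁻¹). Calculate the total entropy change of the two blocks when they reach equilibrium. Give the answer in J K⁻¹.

ΔS_total = 5.61 J/K

Energy balance: T_f = (m₁c₁T₁ + m₂c₂T₂)/(m₁c₁ + m₂c₂) = 391.43 K.
ΔS₁ = m₁c₁ ln(T_f/T₁) = 107.58 × ln(391.43/496) = -25.47 J/K.
ΔS₂ = m₂c₂ ln(T_f/T₂) = 195.858 × ln(391.43/334) = 31.08 J/K.
ΔS_total = -25.47 + 31.08 = 5.61 J/K.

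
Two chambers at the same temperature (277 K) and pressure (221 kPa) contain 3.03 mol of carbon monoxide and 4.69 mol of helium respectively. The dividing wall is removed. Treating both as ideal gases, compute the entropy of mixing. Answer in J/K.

Mole fractions: x_A = 3.03/7.72 = 0.392, x_B = 0.608.
ΔS_mix = −R(n_A ln x_A + n_B ln x_B) = −8.314 × (3.03 ln 0.392 + 4.69 ln 0.608) = 43 J/K.

ΔS_mix = 43 J/K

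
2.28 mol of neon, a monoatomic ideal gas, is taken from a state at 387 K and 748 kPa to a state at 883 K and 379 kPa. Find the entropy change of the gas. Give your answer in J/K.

ΔS = nC_p ln(T₂/T₁) − nR ln(P₂/P₁), with C_p = 5R/2 = 20.79 J mol⁻¹ K⁻¹ for a monoatomic ideal gas.
ΔS = 2.28 × [20.79 × ln(883/387) − 8.314 × ln(379/748)] = 52 J/K.

ΔS = 52 J/K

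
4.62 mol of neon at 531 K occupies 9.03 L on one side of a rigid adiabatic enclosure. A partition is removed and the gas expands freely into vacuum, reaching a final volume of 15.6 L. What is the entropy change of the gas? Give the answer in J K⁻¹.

No heat is exchanged and no work is done, so the ideal-gas temperature stays constant.
Entropy is a state function; using a reversible isothermal path, ΔS_gas = nR ln(V₂/V₁) = 4.62 × 8.314 × ln(15.6/9.03) = 21 J/K.

ΔS_gas = 21 J/K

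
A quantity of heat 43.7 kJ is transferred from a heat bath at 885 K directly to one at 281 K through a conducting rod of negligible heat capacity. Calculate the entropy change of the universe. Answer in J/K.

ΔS_total = 106 J/K

ΔS_hot = −Q/T_H = −43700/885 = -49.38 J/K and ΔS_cold = +Q/T_C = 43700/281 = 155.5 J/K.
ΔS_total = -49.38 + 155.5 = 106 J/K, positive as the second law requires.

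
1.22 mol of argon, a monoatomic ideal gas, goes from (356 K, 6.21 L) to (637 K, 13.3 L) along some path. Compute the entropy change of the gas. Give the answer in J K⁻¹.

ΔS = 16.6 J/K

Entropy is a state function: ΔS = nC_V ln(T₂/T₁) + nR ln(V₂/V₁), with C_V = 3R/2 = 12.47 J mol⁻¹ K⁻¹ for a monoatomic ideal gas.
ΔS = 1.22 × [12.47 × ln(637/356) + 8.314 × ln(13.3/6.21)] = 16.6 J/K.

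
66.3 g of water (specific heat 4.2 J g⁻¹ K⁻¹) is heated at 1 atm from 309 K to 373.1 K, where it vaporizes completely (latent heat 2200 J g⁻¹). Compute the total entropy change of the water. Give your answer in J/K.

ΔS = 443 J/K

Warming step: ΔS₁ = m c ln(T_tr/T_i) = 66.3 × 4.2 × ln(373.1/309) = 52.49 J/K.
Phase change: ΔS₂ = +mL/T_tr = 66.3 × 2200 / 373.1 = 390.9 J/K.
ΔS_total = (52.49) + (390.9) = 443 J/K.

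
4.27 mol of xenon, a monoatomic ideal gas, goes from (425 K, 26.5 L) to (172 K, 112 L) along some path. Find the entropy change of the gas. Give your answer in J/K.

Entropy is a state function: ΔS = nC_V ln(T₂/T₁) + nR ln(V₂/V₁), with C_V = 3R/2 = 12.47 J mol⁻¹ K⁻¹ for a monoatomic ideal gas.
ΔS = 4.27 × [12.47 × ln(172/425) + 8.314 × ln(112/26.5)] = 3 J/K.

ΔS = 3 J/K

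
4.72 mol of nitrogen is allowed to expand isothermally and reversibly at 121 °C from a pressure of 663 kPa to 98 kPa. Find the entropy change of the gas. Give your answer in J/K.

For an isothermal ideal gas ΔS_gas = nR ln(P₁/P₂) = 4.72 × 8.314 × ln(663/98) = 75 J/K.

ΔS_gas = 75 J/K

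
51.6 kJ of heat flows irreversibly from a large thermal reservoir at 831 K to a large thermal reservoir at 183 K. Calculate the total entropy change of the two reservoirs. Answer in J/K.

ΔS_hot = −Q/T_H = −51600/831 = -62.09 J/K and ΔS_cold = +Q/T_C = 51600/183 = 282 J/K.
ΔS_total = -62.09 + 282 = 220 J/K, positive as the second law requires.

ΔS_total = 220 J/K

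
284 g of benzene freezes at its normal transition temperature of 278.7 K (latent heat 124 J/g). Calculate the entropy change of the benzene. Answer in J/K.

ΔS = -126 J/K

Heat released by the substance: Q = −mL = −284 × 124 = −35216 J.
At constant T, ΔS = Q_rev/T = −35216 / 278.7 = -126 J/K.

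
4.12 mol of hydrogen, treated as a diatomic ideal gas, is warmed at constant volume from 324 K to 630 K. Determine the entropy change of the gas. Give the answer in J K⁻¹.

At constant volume, ΔS = nC_V ln(T₂/T₁) with C_V = 5R/2 = 20.79 J mol⁻¹ K⁻¹.
ΔS = 4.12 × 20.79 × ln(630/324) = 56.9 J/K.

ΔS = 56.9 J/K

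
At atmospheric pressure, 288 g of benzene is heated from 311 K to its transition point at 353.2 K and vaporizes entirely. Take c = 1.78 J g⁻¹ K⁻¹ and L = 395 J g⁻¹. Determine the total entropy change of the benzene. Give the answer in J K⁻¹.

ΔS = 387 J/K

Warming step: ΔS₁ = m c ln(T_tr/T_i) = 288 × 1.78 × ln(353.2/311) = 65.23 J/K.
Phase change: ΔS₂ = +mL/T_tr = 288 × 395 / 353.2 = 322.1 J/K.
ΔS_total = (65.23) + (322.1) = 387 J/K.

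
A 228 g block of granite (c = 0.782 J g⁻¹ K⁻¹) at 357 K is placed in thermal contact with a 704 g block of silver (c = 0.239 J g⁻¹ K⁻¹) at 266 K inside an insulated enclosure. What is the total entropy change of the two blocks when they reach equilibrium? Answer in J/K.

ΔS_total = 3.72 J/K

Energy balance: T_f = (m₁c₁T₁ + m₂c₂T₂)/(m₁c₁ + m₂c₂) = 312.82 K.
ΔS₁ = m₁c₁ ln(T_f/T₁) = 178.296 × ln(312.82/357) = -23.56 J/K.
ΔS₂ = m₂c₂ ln(T_f/T₂) = 168.256 × ln(312.82/266) = 27.28 J/K.
ΔS_total = -23.56 + 27.28 = 3.72 J/K.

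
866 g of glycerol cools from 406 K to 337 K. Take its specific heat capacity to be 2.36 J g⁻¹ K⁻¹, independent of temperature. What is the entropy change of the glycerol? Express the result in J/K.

ΔS = ∫dQ_rev/T = m c ln(T₂/T₁) = 866 × 2.36 × ln(337/406) = -381 J/K.

ΔS = -381 J/K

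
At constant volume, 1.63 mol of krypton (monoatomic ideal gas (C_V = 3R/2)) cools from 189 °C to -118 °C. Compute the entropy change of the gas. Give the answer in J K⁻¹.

In kelvin: T₁ = 462.15 K, T₂ = 155.15 K. At constant volume, ΔS = nC_V ln(T₂/T₁) with C_V = 3R/2 = 12.47 J mol⁻¹ K⁻¹.
ΔS = 1.63 × 12.47 × ln(155.15/462.15) = -22.2 J/K.

ΔS = -22.2 J/K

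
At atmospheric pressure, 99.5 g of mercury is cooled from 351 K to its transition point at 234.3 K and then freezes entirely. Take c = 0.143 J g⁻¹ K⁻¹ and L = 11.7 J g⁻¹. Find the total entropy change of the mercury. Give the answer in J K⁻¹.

ΔS = -10.7 J/K

Cooling step: ΔS₁ = m c ln(T_tr/T_i) = 99.5 × 0.143 × ln(234.3/351) = -5.751 J/K.
Phase change: ΔS₂ = −mL/T_tr = −99.5 × 11.7 / 234.3 = -4.969 J/K.
ΔS_total = (-5.751) + (-4.969) = -10.7 J/K.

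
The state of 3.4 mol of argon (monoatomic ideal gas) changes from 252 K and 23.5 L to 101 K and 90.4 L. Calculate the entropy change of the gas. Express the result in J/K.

Entropy is a state function: ΔS = nC_V ln(T₂/T₁) + nR ln(V₂/V₁), with C_V = 3R/2 = 12.47 J mol⁻¹ K⁻¹ for a monoatomic ideal gas.
ΔS = 3.4 × [12.47 × ln(101/252) + 8.314 × ln(90.4/23.5)] = -0.685 J/K.

ΔS = -0.685 J/K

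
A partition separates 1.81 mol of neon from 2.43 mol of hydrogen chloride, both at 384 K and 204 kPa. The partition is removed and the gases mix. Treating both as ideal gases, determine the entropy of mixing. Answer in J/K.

ΔS_mix = 24.1 J/K

Mole fractions: x_A = 1.81/4.24 = 0.427, x_B = 0.573.
ΔS_mix = −R(n_A ln x_A + n_B ln x_B) = −8.314 × (1.81 ln 0.427 + 2.43 ln 0.573) = 24.1 J/K.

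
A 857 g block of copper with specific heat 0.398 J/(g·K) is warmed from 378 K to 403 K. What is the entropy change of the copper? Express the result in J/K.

ΔS = 21.8 J/K

ΔS = ∫dQ_rev/T = m c ln(T₂/T₁) = 857 × 0.398 × ln(403/378) = 21.8 J/K.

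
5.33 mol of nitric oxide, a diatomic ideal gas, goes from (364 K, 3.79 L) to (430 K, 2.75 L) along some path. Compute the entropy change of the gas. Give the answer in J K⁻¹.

Entropy is a state function: ΔS = nC_V ln(T₂/T₁) + nR ln(V₂/V₁), with C_V = 5R/2 = 20.79 J mol⁻¹ K⁻¹ for a diatomic ideal gas.
ΔS = 5.33 × [20.79 × ln(430/364) + 8.314 × ln(2.75/3.79)] = 4.25 J/K.

ΔS = 4.25 J/K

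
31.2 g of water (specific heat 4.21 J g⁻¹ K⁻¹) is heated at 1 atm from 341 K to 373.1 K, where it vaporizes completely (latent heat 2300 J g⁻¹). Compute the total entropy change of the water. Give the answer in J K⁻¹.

ΔS = 204 J/K

Warming step: ΔS₁ = m c ln(T_tr/T_i) = 31.2 × 4.21 × ln(373.1/341) = 11.82 J/K.
Phase change: ΔS₂ = +mL/T_tr = 31.2 × 2300 / 373.1 = 192.3 J/K.
ΔS_total = (11.82) + (192.3) = 204 J/K.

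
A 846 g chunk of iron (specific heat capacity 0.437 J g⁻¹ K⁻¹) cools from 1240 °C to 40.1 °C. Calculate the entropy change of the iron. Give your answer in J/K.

ΔS = -582 J/K

In kelvin: T₁ = 1513.15 K, T₂ = 313.25 K. ΔS = ∫dQ_rev/T = m c ln(T₂/T₁) = 846 × 0.437 × ln(313.25/1513.15) = -582 J/K.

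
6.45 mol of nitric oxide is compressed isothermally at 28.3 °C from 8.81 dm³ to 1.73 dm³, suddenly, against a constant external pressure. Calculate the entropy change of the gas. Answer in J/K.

ΔS_gas = -87.3 J/K

Entropy is a state function, so ΔS_gas depends only on the end states.
For an isothermal ideal gas ΔS_gas = nR ln(V₂/V₁) = 6.45 × 8.314 × ln(1.73/8.81) = -87.3 J/K.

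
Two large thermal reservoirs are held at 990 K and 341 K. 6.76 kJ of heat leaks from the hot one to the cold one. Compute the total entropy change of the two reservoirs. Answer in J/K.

ΔS_total = 13 J/K

ΔS_hot = −Q/T_H = −6760/990 = -6.828 J/K and ΔS_cold = +Q/T_C = 6760/341 = 19.82 J/K.
ΔS_total = -6.828 + 19.82 = 13 J/K, positive as the second law requires.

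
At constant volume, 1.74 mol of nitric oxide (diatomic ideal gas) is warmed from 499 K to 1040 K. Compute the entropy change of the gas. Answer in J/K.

At constant volume, ΔS = nC_V ln(T₂/T₁) with C_V = 5R/2 = 20.79 J mol⁻¹ K⁻¹.
ΔS = 1.74 × 20.79 × ln(1040/499) = 26.6 J/K.

ΔS = 26.6 J/K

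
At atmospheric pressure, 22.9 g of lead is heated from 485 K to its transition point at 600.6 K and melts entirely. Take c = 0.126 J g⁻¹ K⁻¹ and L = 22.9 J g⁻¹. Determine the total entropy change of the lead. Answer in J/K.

ΔS = 1.49 J/K

Warming step: ΔS₁ = m c ln(T_tr/T_i) = 22.9 × 0.126 × ln(600.6/485) = 0.6168 J/K.
Phase change: ΔS₂ = +mL/T_tr = 22.9 × 22.9 / 600.6 = 0.8731 J/K.
ΔS_total = (0.6168) + (0.8731) = 1.49 J/K.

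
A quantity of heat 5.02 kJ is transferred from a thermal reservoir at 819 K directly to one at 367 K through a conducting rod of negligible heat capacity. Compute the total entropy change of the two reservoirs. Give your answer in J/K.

ΔS_hot = −Q/T_H = −5020/819 = -6.129 J/K and ΔS_cold = +Q/T_C = 5020/367 = 13.68 J/K.
ΔS_total = -6.129 + 13.68 = 7.55 J/K, positive as the second law requires.

ΔS_total = 7.55 J/K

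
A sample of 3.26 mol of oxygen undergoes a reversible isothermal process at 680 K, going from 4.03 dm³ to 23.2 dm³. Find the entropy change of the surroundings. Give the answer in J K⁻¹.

For an isothermal ideal gas ΔS_gas = nR ln(V₂/V₁) = 3.26 × 8.314 × ln(23.2/4.03) = 47.4 J/K.
The process is reversible, so ΔS_surr = −ΔS_gas = -47.4 J/K and ΔS_universe = 0.

ΔS_surr = -47.4 J/K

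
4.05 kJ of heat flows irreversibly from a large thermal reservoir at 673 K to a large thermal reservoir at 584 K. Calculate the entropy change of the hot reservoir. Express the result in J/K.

ΔS_hot = -6.02 J/K

The hot reservoir loses heat Q, so ΔS_hot = −Q/T_H = −4050/673 = -6.02 J/K.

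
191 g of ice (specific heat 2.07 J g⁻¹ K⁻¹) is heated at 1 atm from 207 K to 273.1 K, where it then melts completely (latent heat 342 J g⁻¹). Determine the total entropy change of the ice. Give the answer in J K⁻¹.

Warming step: ΔS₁ = m c ln(T_tr/T_i) = 191 × 2.07 × ln(273.1/207) = 109.6 J/K.
Phase change: ΔS₂ = +mL/T_tr = 191 × 342 / 273.1 = 239.2 J/K.
ΔS_total = (109.6) + (239.2) = 349 J/K.

ΔS = 349 J/K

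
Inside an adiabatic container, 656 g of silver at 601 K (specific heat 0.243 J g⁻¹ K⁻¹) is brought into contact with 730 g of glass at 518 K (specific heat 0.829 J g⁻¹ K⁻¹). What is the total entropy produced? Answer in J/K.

Energy balance: T_f = (m₁c₁T₁ + m₂c₂T₂)/(m₁c₁ + m₂c₂) = 535.3 K.
ΔS₁ = m₁c₁ ln(T_f/T₁) = 159.408 × ln(535.3/601) = -18.453 J/K.
ΔS₂ = m₂c₂ ln(T_f/T₂) = 605.17 × ln(535.3/518) = 19.887 J/K.
ΔS_total = -18.453 + 19.887 = 1.43 J/K.

ΔS_total = 1.43 J/K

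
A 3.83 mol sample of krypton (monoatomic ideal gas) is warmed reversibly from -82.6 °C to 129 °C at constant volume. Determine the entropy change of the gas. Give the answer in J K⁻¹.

In kelvin: T₁ = 190.55 K, T₂ = 402.15 K. At constant volume, ΔS = nC_V ln(T₂/T₁) with C_V = 3R/2 = 12.47 J mol⁻¹ K⁻¹.
ΔS = 3.83 × 12.47 × ln(402.15/190.55) = 35.7 J/K.

ΔS = 35.7 J/K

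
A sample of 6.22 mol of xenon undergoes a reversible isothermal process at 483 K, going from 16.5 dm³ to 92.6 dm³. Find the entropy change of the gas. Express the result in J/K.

ΔS_gas = 89.2 J/K

For an isothermal ideal gas ΔS_gas = nR ln(V₂/V₁) = 6.22 × 8.314 × ln(92.6/16.5) = 89.2 J/K.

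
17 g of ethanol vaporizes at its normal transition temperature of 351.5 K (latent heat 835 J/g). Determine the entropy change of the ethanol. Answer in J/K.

ΔS = 40.4 J/K

Heat absorbed by the substance: Q = mL = 17 × 835 = 14195 J.
At constant T, ΔS = Q_rev/T = 14195 / 351.5 = 40.4 J/K.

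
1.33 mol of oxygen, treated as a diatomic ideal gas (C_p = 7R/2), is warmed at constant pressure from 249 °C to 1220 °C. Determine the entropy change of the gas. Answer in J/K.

ΔS = 40.7 J/K

In kelvin: T₁ = 522.15 K, T₂ = 1493.15 K. At constant pressure, ΔS = nC_p ln(T₂/T₁) with C_p = 7R/2 = 29.1 J mol⁻¹ K⁻¹.
ΔS = 1.33 × 29.1 × ln(1493.15/522.15) = 40.7 J/K.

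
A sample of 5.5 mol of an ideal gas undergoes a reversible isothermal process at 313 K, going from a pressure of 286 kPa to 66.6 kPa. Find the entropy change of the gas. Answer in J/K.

For an isothermal ideal gas ΔS_gas = nR ln(P₁/P₂) = 5.5 × 8.314 × ln(286/66.6) = 66.6 J/K.

ΔS_gas = 66.6 J/K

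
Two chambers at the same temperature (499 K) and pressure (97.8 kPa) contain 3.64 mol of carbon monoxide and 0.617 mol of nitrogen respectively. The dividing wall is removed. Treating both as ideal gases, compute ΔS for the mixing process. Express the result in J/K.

Mole fractions: x_A = 3.64/4.26 = 0.855, x_B = 0.145.
ΔS_mix = −R(n_A ln x_A + n_B ln x_B) = −8.314 × (3.64 ln 0.855 + 0.617 ln 0.145) = 14.6 J/K.

ΔS_mix = 14.6 J/K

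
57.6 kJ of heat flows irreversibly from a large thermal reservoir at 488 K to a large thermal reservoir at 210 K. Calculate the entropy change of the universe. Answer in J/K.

ΔS_hot = −Q/T_H = −57600/488 = -118 J/K and ΔS_cold = +Q/T_C = 57600/210 = 274.3 J/K.
ΔS_total = -118 + 274.3 = 156 J/K, positive as the second law requires.

ΔS_total = 156 J/K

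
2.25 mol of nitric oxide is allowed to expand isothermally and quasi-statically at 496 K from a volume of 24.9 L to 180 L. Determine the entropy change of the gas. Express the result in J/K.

ΔS_gas = 37 J/K

For an isothermal ideal gas ΔS_gas = nR ln(V₂/V₁) = 2.25 × 8.314 × ln(180/24.9) = 37 J/K.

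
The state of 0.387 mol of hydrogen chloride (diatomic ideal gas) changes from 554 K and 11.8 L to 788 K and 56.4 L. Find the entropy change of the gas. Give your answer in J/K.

Entropy is a state function: ΔS = nC_V ln(T₂/T₁) + nR ln(V₂/V₁), with C_V = 5R/2 = 20.79 J mol⁻¹ K⁻¹ for a diatomic ideal gas.
ΔS = 0.387 × [20.79 × ln(788/554) + 8.314 × ln(56.4/11.8)] = 7.87 J/K.

ΔS = 7.87 J/K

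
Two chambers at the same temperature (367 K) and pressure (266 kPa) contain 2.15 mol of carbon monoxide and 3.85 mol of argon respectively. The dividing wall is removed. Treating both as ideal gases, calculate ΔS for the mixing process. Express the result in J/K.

Mole fractions: x_A = 2.15/6 = 0.358, x_B = 0.642.
ΔS_mix = −R(n_A ln x_A + n_B ln x_B) = −8.314 × (2.15 ln 0.358 + 3.85 ln 0.642) = 32.5 J/K.

ΔS_mix = 32.5 J/K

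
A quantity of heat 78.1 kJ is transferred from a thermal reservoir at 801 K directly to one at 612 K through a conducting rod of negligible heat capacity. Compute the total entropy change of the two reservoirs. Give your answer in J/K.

ΔS_total = 30.1 J/K

ΔS_hot = −Q/T_H = −78100/801 = -97.5 J/K and ΔS_cold = +Q/T_C = 78100/612 = 127.6 J/K.
ΔS_total = -97.5 + 127.6 = 30.1 J/K, positive as the second law requires.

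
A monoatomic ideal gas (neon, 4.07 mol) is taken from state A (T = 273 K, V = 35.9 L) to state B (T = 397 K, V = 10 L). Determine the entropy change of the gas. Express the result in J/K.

ΔS = -24.2 J/K

Entropy is a state function: ΔS = nC_V ln(T₂/T₁) + nR ln(V₂/V₁), with C_V = 3R/2 = 12.47 J mol⁻¹ K⁻¹ for a monoatomic ideal gas.
ΔS = 4.07 × [12.47 × ln(397/273) + 8.314 × ln(10/35.9)] = -24.2 J/K.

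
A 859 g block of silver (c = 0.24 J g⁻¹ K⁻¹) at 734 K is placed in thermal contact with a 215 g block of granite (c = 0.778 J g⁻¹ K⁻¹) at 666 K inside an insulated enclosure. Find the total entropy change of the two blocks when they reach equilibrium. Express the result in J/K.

Energy balance: T_f = (m₁c₁T₁ + m₂c₂T₂)/(m₁c₁ + m₂c₂) = 703.54 K.
ΔS₁ = m₁c₁ ln(T_f/T₁) = 206.16 × ln(703.54/734) = -8.7377 J/K.
ΔS₂ = m₂c₂ ln(T_f/T₂) = 167.27 × ln(703.54/666) = 9.1725 J/K.
ΔS_total = -8.7377 + 9.1725 = 0.435 J/K.

ΔS_total = 0.435 J/K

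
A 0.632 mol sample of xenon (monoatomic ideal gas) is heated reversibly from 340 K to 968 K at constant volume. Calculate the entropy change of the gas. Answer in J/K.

ΔS = 8.25 J/K

At constant volume, ΔS = nC_V ln(T₂/T₁) with C_V = 3R/2 = 12.47 J mol⁻¹ K⁻¹.
ΔS = 0.632 × 12.47 × ln(968/340) = 8.25 J/K.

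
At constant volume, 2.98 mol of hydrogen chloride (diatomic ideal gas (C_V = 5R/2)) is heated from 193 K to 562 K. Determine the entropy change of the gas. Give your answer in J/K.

ΔS = 66.2 J/K

At constant volume, ΔS = nC_V ln(T₂/T₁) with C_V = 5R/2 = 20.79 J mol⁻¹ K⁻¹.
ΔS = 2.98 × 20.79 × ln(562/193) = 66.2 J/K.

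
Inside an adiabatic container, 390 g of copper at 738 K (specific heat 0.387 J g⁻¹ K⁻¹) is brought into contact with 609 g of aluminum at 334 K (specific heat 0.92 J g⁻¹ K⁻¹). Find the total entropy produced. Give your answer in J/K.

Energy balance: T_f = (m₁c₁T₁ + m₂c₂T₂)/(m₁c₁ + m₂c₂) = 419.74 K.
ΔS₁ = m₁c₁ ln(T_f/T₁) = 150.93 × ln(419.74/738) = -85.17 J/K.
ΔS₂ = m₂c₂ ln(T_f/T₂) = 560.28 × ln(419.74/334) = 128 J/K.
ΔS_total = -85.17 + 128 = 42.8 J/K.

ΔS_total = 42.8 J/K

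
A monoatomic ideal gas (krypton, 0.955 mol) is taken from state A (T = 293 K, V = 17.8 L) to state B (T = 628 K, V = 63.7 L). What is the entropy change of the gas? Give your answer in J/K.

Entropy is a state function: ΔS = nC_V ln(T₂/T₁) + nR ln(V₂/V₁), with C_V = 3R/2 = 12.47 J mol⁻¹ K⁻¹ for a monoatomic ideal gas.
ΔS = 0.955 × [12.47 × ln(628/293) + 8.314 × ln(63.7/17.8)] = 19.2 J/K.

ΔS = 19.2 J/K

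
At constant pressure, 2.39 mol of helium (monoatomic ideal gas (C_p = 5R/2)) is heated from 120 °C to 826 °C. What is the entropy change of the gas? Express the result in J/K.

In kelvin: T₁ = 393.15 K, T₂ = 1099.15 K. At constant pressure, ΔS = nC_p ln(T₂/T₁) with C_p = 5R/2 = 20.79 J mol⁻¹ K⁻¹.
ΔS = 2.39 × 20.79 × ln(1099.15/393.15) = 51.1 J/K.

ΔS = 51.1 J/K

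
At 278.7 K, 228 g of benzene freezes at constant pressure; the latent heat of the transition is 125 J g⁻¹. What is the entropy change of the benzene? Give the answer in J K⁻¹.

ΔS = -102 J/K

Heat released by the substance: Q = −mL = −228 × 125 = −28500 J.
At constant T, ΔS = Q_rev/T = −28500 / 278.7 = -102 J/K.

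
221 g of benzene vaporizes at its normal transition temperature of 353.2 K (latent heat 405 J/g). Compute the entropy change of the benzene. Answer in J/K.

Heat absorbed by the substance: Q = mL = 221 × 405 = 89505 J.
At constant T, ΔS = Q_rev/T = 89505 / 353.2 = 253 J/K.

ΔS = 253 J/K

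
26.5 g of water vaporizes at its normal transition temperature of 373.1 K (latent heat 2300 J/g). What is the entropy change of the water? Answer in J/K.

ΔS = 163 J/K

Heat absorbed by the substance: Q = mL = 26.5 × 2300 = 60950 J.
At constant T, ΔS = Q_rev/T = 60950 / 373.1 = 163 J/K.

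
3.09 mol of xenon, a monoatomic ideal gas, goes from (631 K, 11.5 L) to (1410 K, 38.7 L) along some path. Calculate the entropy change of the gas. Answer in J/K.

ΔS = 62.2 J/K

Entropy is a state function: ΔS = nC_V ln(T₂/T₁) + nR ln(V₂/V₁), with C_V = 3R/2 = 12.47 J mol⁻¹ K⁻¹ for a monoatomic ideal gas.
ΔS = 3.09 × [12.47 × ln(1410/631) + 8.314 × ln(38.7/11.5)] = 62.2 J/K.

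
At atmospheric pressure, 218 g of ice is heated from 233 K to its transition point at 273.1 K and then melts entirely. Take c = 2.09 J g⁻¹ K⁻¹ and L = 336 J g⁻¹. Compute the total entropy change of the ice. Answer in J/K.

Warming step: ΔS₁ = m c ln(T_tr/T_i) = 218 × 2.09 × ln(273.1/233) = 72.35 J/K.
Phase change: ΔS₂ = +mL/T_tr = 218 × 336 / 273.1 = 268.2 J/K.
ΔS_total = (72.35) + (268.2) = 341 J/K.

ΔS = 341 J/K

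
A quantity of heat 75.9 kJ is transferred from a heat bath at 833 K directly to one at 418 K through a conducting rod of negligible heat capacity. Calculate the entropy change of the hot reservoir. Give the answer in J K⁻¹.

The hot reservoir loses heat Q, so ΔS_hot = −Q/T_H = −75900/833 = -91.1 J/K.

ΔS_hot = -91.1 J/K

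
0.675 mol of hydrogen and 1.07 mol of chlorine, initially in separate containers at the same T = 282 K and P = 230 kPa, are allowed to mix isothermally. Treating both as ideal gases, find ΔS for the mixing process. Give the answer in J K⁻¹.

Mole fractions: x_A = 0.675/1.75 = 0.387, x_B = 0.613.
ΔS_mix = −R(n_A ln x_A + n_B ln x_B) = −8.314 × (0.675 ln 0.387 + 1.07 ln 0.613) = 9.68 J/K.

ΔS_mix = 9.68 J/K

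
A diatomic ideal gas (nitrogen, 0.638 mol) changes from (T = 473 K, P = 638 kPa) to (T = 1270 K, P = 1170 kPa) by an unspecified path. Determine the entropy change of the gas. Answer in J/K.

ΔS = nC_p ln(T₂/T₁) − nR ln(P₂/P₁), with C_p = 7R/2 = 29.1 J mol⁻¹ K⁻¹ for a diatomic ideal gas.
ΔS = 0.638 × [29.1 × ln(1270/473) − 8.314 × ln(1170/638)] = 15.1 J/K.

ΔS = 15.1 J/K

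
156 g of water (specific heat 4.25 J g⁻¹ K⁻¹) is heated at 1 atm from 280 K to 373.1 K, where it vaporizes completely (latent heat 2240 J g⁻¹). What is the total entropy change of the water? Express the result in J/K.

ΔS = 1130 J/K

Warming step: ΔS₁ = m c ln(T_tr/T_i) = 156 × 4.25 × ln(373.1/280) = 190.3 J/K.
Phase change: ΔS₂ = +mL/T_tr = 156 × 2240 / 373.1 = 936.6 J/K.
ΔS_total = (190.3) + (936.6) = 1130 J/K.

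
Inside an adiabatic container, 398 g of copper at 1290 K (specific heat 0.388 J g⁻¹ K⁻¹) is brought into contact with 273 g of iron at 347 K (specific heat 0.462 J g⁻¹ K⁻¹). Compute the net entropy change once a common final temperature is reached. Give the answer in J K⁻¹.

ΔS_total = 53.8 J/K

Energy balance: T_f = (m₁c₁T₁ + m₂c₂T₂)/(m₁c₁ + m₂c₂) = 866.06 K.
ΔS₁ = m₁c₁ ln(T_f/T₁) = 154.424 × ln(866.06/1290) = -61.529 J/K.
ΔS₂ = m₂c₂ ln(T_f/T₂) = 126.126 × ln(866.06/347) = 115.36 J/K.
ΔS_total = -61.529 + 115.36 = 53.8 J/K.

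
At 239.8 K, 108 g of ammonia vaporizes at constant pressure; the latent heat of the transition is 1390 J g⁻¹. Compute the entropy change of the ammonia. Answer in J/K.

Heat absorbed by the substance: Q = mL = 108 × 1390 = 150120 J.
At constant T, ΔS = Q_rev/T = 150120 / 239.8 = 626 J/K.

ΔS = 626 J/K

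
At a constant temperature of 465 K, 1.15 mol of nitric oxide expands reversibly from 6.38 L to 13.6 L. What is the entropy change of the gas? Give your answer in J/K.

For an isothermal ideal gas ΔS_gas = nR ln(V₂/V₁) = 1.15 × 8.314 × ln(13.6/6.38) = 7.24 J/K.

ΔS_gas = 7.24 J/K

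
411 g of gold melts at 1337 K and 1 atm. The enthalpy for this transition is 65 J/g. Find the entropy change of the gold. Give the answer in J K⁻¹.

ΔS = 20 J/K

Heat absorbed by the substance: Q = mL = 411 × 65 = 26715 J.
At constant T, ΔS = Q_rev/T = 26715 / 1337 = 20 J/K.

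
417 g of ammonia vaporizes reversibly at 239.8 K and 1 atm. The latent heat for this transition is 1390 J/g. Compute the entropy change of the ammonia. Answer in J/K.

ΔS = 2420 J/K

Heat absorbed by the substance: Q = mL = 417 × 1390 = 579630 J.
At constant T, ΔS = Q_rev/T = 579630 / 239.8 = 2420 J/K.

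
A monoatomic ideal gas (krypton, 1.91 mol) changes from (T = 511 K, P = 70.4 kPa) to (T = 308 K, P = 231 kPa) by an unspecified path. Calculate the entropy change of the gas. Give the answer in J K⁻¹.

ΔS = -39 J/K

ΔS = nC_p ln(T₂/T₁) − nR ln(P₂/P₁), with C_p = 5R/2 = 20.79 J mol⁻¹ K⁻¹ for a monoatomic ideal gas.
ΔS = 1.91 × [20.79 × ln(308/511) − 8.314 × ln(231/70.4)] = -39 J/K.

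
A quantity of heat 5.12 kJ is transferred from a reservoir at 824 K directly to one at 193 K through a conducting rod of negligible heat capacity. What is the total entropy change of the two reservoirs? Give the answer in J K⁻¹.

ΔS_hot = −Q/T_H = −5120/824 = -6.214 J/K and ΔS_cold = +Q/T_C = 5120/193 = 26.53 J/K.
ΔS_total = -6.214 + 26.53 = 20.3 J/K, positive as the second law requires.

ΔS_total = 20.3 J/K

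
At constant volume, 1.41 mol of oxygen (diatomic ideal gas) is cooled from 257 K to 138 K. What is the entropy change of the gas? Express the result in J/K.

At constant volume, ΔS = nC_V ln(T₂/T₁) with C_V = 5R/2 = 20.79 J mol⁻¹ K⁻¹.
ΔS = 1.41 × 20.79 × ln(138/257) = -18.2 J/K.

ΔS = -18.2 J/K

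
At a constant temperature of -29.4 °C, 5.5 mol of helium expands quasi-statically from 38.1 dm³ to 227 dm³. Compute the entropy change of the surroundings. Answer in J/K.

ΔS_surr = -81.6 J/K

For an isothermal ideal gas ΔS_gas = nR ln(V₂/V₁) = 5.5 × 8.314 × ln(227/38.1) = 81.6 J/K.
The process is reversible, so ΔS_surr = −ΔS_gas = -81.6 J/K and ΔS_universe = 0.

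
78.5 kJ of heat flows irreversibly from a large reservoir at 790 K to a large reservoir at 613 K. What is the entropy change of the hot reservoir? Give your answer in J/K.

The hot reservoir loses heat Q, so ΔS_hot = −Q/T_H = −78500/790 = -99.4 J/K.

ΔS_hot = -99.4 J/K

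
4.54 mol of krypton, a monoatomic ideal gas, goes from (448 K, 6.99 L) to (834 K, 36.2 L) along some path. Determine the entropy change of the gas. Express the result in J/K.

Entropy is a state function: ΔS = nC_V ln(T₂/T₁) + nR ln(V₂/V₁), with C_V = 3R/2 = 12.47 J mol⁻¹ K⁻¹ for a monoatomic ideal gas.
ΔS = 4.54 × [12.47 × ln(834/448) + 8.314 × ln(36.2/6.99)] = 97.3 J/K.

ΔS = 97.3 J/K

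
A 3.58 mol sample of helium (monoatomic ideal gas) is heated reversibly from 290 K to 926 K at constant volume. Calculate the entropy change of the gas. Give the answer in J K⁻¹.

ΔS = 51.8 J/K

At constant volume, ΔS = nC_V ln(T₂/T₁) with C_V = 3R/2 = 12.47 J mol⁻¹ K⁻¹.
ΔS = 3.58 × 12.47 × ln(926/290) = 51.8 J/K.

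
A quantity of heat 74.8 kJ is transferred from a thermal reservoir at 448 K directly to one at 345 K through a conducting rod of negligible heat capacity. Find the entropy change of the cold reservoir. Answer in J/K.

The cold reservoir gains heat Q, so ΔS_cold = +Q/T_C = 74800/345 = 217 J/K.

ΔS_cold = 217 J/K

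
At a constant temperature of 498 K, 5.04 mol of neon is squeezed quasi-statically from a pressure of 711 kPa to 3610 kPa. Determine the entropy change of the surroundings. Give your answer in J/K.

ΔS_surr = 68.1 J/K

For an isothermal ideal gas ΔS_gas = nR ln(P₁/P₂) = 5.04 × 8.314 × ln(711/3610) = -68.1 J/K.
The process is reversible, so ΔS_surr = −ΔS_gas = 68.1 J/K and ΔS_universe = 0.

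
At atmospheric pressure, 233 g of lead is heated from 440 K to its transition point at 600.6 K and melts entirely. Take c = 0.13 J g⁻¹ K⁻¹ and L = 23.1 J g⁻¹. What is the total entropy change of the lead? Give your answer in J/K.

ΔS = 18.4 J/K

Warming step: ΔS₁ = m c ln(T_tr/T_i) = 233 × 0.13 × ln(600.6/440) = 9.425 J/K.
Phase change: ΔS₂ = +mL/T_tr = 233 × 23.1 / 600.6 = 8.962 J/K.
ΔS_total = (9.425) + (8.962) = 18.4 J/K.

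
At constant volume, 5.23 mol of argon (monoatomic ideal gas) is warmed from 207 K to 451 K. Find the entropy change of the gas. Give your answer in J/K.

ΔS = 50.8 J/K

At constant volume, ΔS = nC_V ln(T₂/T₁) with C_V = 3R/2 = 12.47 J mol⁻¹ K⁻¹.
ΔS = 5.23 × 12.47 × ln(451/207) = 50.8 J/K.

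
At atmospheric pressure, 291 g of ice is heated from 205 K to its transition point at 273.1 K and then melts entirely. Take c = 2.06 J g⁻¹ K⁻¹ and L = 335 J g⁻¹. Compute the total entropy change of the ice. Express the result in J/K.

ΔS = 529 J/K

Warming step: ΔS₁ = m c ln(T_tr/T_i) = 291 × 2.06 × ln(273.1/205) = 171.9 J/K.
Phase change: ΔS₂ = +mL/T_tr = 291 × 335 / 273.1 = 357 J/K.
ΔS_total = (171.9) + (357) = 529 J/K.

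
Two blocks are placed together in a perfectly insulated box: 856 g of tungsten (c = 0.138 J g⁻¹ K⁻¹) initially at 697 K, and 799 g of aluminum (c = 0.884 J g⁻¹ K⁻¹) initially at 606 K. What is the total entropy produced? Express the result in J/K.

Energy balance: T_f = (m₁c₁T₁ + m₂c₂T₂)/(m₁c₁ + m₂c₂) = 619.04 K.
ΔS₁ = m₁c₁ ln(T_f/T₁) = 118.128 × ln(619.04/697) = -14.012 J/K.
ΔS₂ = m₂c₂ ln(T_f/T₂) = 706.316 × ln(619.04/606) = 15.036 J/K.
ΔS_total = -14.012 + 15.036 = 1.02 J/K.

ΔS_total = 1.02 J/K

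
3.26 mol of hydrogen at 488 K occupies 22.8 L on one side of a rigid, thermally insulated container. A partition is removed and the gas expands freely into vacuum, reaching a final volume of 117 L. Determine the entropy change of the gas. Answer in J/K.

ΔS_gas = 44.3 J/K

For an ideal gas in free expansion Q = 0 and W = 0, so T is unchanged.
Entropy is a state function; using a reversible isothermal path, ΔS_gas = nR ln(V₂/V₁) = 3.26 × 8.314 × ln(117/22.8) = 44.3 J/K.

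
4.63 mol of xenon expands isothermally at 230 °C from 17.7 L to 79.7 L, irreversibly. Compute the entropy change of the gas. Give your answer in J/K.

ΔS_gas = 57.9 J/K

Entropy is a state function, so ΔS_gas depends only on the end states.
For an isothermal ideal gas ΔS_gas = nR ln(V₂/V₁) = 4.63 × 8.314 × ln(79.7/17.7) = 57.9 J/K.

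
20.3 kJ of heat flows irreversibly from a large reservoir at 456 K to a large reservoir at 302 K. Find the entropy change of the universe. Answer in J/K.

ΔS_total = 22.7 J/K

ΔS_hot = −Q/T_H = −20300/456 = -44.52 J/K and ΔS_cold = +Q/T_C = 20300/302 = 67.22 J/K.
ΔS_total = -44.52 + 67.22 = 22.7 J/K, positive as the second law requires.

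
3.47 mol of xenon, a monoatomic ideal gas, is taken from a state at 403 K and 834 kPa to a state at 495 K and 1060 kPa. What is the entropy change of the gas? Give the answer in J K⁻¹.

ΔS = 7.91 J/K

ΔS = nC_p ln(T₂/T₁) − nR ln(P₂/P₁), with C_p = 5R/2 = 20.79 J mol⁻¹ K⁻¹ for a monoatomic ideal gas.
ΔS = 3.47 × [20.79 × ln(495/403) − 8.314 × ln(1060/834)] = 7.91 J/K.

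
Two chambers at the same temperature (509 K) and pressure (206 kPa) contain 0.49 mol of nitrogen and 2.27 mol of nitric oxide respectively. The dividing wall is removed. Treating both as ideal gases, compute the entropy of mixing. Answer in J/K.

Mole fractions: x_A = 0.49/2.76 = 0.178, x_B = 0.822.
ΔS_mix = −R(n_A ln x_A + n_B ln x_B) = −8.314 × (0.49 ln 0.178 + 2.27 ln 0.822) = 10.7 J/K.

ΔS_mix = 10.7 J/K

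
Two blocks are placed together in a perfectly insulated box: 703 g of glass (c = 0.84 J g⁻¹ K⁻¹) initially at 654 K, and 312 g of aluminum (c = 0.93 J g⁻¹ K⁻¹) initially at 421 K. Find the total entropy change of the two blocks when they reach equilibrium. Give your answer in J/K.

ΔS_total = 17.8 J/K

Energy balance: T_f = (m₁c₁T₁ + m₂c₂T₂)/(m₁c₁ + m₂c₂) = 577.23 K.
ΔS₁ = m₁c₁ ln(T_f/T₁) = 590.52 × ln(577.23/654) = -73.73 J/K.
ΔS₂ = m₂c₂ ln(T_f/T₂) = 290.16 × ln(577.23/421) = 91.58 J/K.
ΔS_total = -73.73 + 91.58 = 17.8 J/K.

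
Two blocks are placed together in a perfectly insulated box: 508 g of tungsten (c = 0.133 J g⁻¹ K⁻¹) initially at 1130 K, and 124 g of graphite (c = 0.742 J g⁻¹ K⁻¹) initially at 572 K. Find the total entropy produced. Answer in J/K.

ΔS_total = 9.17 J/K

Energy balance: T_f = (m₁c₁T₁ + m₂c₂T₂)/(m₁c₁ + m₂c₂) = 808.26 K.
ΔS₁ = m₁c₁ ln(T_f/T₁) = 67.564 × ln(808.26/1130) = -22.64 J/K.
ΔS₂ = m₂c₂ ln(T_f/T₂) = 92.008 × ln(808.26/572) = 31.81 J/K.
ΔS_total = -22.64 + 31.81 = 9.17 J/K.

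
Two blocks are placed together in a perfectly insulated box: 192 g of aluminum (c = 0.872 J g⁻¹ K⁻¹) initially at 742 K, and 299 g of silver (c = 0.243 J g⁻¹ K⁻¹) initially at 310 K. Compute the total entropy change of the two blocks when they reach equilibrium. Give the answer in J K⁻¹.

ΔS_total = 16.9 J/K

Energy balance: T_f = (m₁c₁T₁ + m₂c₂T₂)/(m₁c₁ + m₂c₂) = 611.26 K.
ΔS₁ = m₁c₁ ln(T_f/T₁) = 167.424 × ln(611.26/742) = -32.45 J/K.
ΔS₂ = m₂c₂ ln(T_f/T₂) = 72.657 × ln(611.26/310) = 49.33 J/K.
ΔS_total = -32.45 + 49.33 = 16.9 J/K.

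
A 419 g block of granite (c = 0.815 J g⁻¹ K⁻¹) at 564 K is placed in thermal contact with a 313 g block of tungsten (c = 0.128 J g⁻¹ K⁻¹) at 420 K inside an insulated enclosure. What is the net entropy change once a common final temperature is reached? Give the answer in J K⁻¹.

ΔS_total = 1.44 J/K

Energy balance: T_f = (m₁c₁T₁ + m₂c₂T₂)/(m₁c₁ + m₂c₂) = 548.88 K.
ΔS₁ = m₁c₁ ln(T_f/T₁) = 341.485 × ln(548.88/564) = -9.28 J/K.
ΔS₂ = m₂c₂ ln(T_f/T₂) = 40.064 × ln(548.88/420) = 10.72 J/K.
ΔS_total = -9.28 + 10.72 = 1.44 J/K.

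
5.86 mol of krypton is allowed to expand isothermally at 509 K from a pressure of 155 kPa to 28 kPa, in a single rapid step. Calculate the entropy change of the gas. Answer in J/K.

ΔS_gas = 83.4 J/K

Entropy is a state function, so ΔS_gas depends only on the end states.
For an isothermal ideal gas ΔS_gas = nR ln(P₁/P₂) = 5.86 × 8.314 × ln(155/28) = 83.4 J/K.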